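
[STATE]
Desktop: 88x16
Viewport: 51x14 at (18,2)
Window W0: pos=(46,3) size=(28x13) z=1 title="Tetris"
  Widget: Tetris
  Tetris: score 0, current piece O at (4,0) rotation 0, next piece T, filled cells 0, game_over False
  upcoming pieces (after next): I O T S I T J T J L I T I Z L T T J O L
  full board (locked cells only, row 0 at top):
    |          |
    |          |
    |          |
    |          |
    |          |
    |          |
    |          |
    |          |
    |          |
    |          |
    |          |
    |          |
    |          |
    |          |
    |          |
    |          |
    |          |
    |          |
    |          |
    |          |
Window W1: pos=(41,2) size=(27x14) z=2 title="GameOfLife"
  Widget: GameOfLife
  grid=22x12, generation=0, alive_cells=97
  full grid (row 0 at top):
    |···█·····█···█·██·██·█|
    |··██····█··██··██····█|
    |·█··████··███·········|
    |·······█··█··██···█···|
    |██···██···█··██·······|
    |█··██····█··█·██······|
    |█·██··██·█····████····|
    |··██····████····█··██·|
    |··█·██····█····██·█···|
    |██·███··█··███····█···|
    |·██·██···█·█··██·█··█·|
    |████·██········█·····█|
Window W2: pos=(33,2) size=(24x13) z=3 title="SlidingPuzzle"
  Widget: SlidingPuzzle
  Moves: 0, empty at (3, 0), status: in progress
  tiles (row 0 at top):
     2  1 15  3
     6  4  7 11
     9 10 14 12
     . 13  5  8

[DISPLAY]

               ┏━━━━━━━━━━━━━━━━━━━━━━┓━━━━━━━━━━┓ 
               ┃ SlidingPuzzle        ┃          ┃━
               ┠──────────────────────┨──────────┨ 
               ┃┌────┬────┬────┬────┐ ┃          ┃─
               ┃│  2 │  1 │ 15 │  3 │ ┃██····█   ┃ 
               ┃├────┼────┼────┼────┤ ┃·······   ┃ 
               ┃│  6 │  4 │  7 │ 11 │ ┃···█···   ┃ 
               ┃├────┼────┼────┼────┤ ┃·······   ┃ 
               ┃│  9 │ 10 │ 14 │ 12 │ ┃█······   ┃ 
               ┃├────┼────┼────┼────┤ ┃███····   ┃ 
               ┃│    │ 13 │  5 │  8 │ ┃·█··██·   ┃ 
               ┃└────┴────┴────┴────┘ ┃██·█···   ┃ 
               ┗━━━━━━━━━━━━━━━━━━━━━━┛···█···   ┃ 
                       ┗━━━━━━━━━━━━━━━━━━━━━━━━━┛━


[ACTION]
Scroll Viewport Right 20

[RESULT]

━━━━━━━━━━━━━━━━━━━┓━━━━━━━━━━┓                    
idingPuzzle        ┃          ┃━━━━━┓              
───────────────────┨──────────┨     ┃              
──┬────┬────┬────┐ ┃          ┃─────┨              
2 │  1 │ 15 │  3 │ ┃██····█   ┃     ┃              
──┼────┼────┼────┤ ┃·······   ┃     ┃              
6 │  4 │  7 │ 11 │ ┃···█···   ┃     ┃              
──┼────┼────┼────┤ ┃·······   ┃     ┃              
9 │ 10 │ 14 │ 12 │ ┃█······   ┃     ┃              
──┼────┼────┼────┤ ┃███····   ┃     ┃              
  │ 13 │  5 │  8 │ ┃·█··██·   ┃     ┃              
──┴────┴────┴────┘ ┃██·█···   ┃     ┃              
━━━━━━━━━━━━━━━━━━━┛···█···   ┃     ┃              
    ┗━━━━━━━━━━━━━━━━━━━━━━━━━┛━━━━━┛              


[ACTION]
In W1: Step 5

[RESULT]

━━━━━━━━━━━━━━━━━━━┓━━━━━━━━━━┓                    
idingPuzzle        ┃          ┃━━━━━┓              
───────────────────┨──────────┨     ┃              
──┬────┬────┬────┐ ┃          ┃─────┨              
2 │  1 │ 15 │  3 │ ┃·······   ┃     ┃              
──┼────┼────┼────┤ ┃·······   ┃     ┃              
6 │  4 │  7 │ 11 │ ┃·······   ┃     ┃              
──┼────┼────┼────┤ ┃·······   ┃     ┃              
9 │ 10 │ 14 │ 12 │ ┃█·██···   ┃     ┃              
──┼────┼────┼────┤ ┃█·█·█··   ┃     ┃              
  │ 13 │  5 │  8 │ ┃·█··██·   ┃     ┃              
──┴────┴────┴────┘ ┃█······   ┃     ┃              
━━━━━━━━━━━━━━━━━━━┛█······   ┃     ┃              
    ┗━━━━━━━━━━━━━━━━━━━━━━━━━┛━━━━━┛              


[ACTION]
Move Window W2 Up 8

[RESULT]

───────────────────┨━━━━━━━━━━┓                    
──┬────┬────┬────┐ ┃          ┃━━━━━┓              
2 │  1 │ 15 │  3 │ ┃──────────┨     ┃              
──┼────┼────┼────┤ ┃          ┃─────┨              
6 │  4 │  7 │ 11 │ ┃·······   ┃     ┃              
──┼────┼────┼────┤ ┃·······   ┃     ┃              
9 │ 10 │ 14 │ 12 │ ┃·······   ┃     ┃              
──┼────┼────┼────┤ ┃·······   ┃     ┃              
  │ 13 │  5 │  8 │ ┃█·██···   ┃     ┃              
──┴────┴────┴────┘ ┃█·█·█··   ┃     ┃              
━━━━━━━━━━━━━━━━━━━┛·█··██·   ┃     ┃              
    ┃·····█████·█·███······   ┃     ┃              
    ┃·········███·███······   ┃     ┃              
    ┗━━━━━━━━━━━━━━━━━━━━━━━━━┛━━━━━┛              


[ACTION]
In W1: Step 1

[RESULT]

───────────────────┨━━━━━━━━━━┓                    
──┬────┬────┬────┐ ┃          ┃━━━━━┓              
2 │  1 │ 15 │  3 │ ┃──────────┨     ┃              
──┼────┼────┼────┤ ┃          ┃─────┨              
6 │  4 │  7 │ 11 │ ┃·······   ┃     ┃              
──┼────┼────┼────┤ ┃·······   ┃     ┃              
9 │ 10 │ 14 │ 12 │ ┃·······   ┃     ┃              
──┼────┼────┼────┤ ┃█······   ┃     ┃              
  │ 13 │  5 │  8 │ ┃█·██···   ┃     ┃              
──┴────┴────┴────┘ ┃··█·██·   ┃     ┃              
━━━━━━━━━━━━━━━━━━━┛·█·███·   ┃     ┃              
    ┃····██████·█····█·····   ┃     ┃              
    ┃······██·····█··█·····   ┃     ┃              
    ┗━━━━━━━━━━━━━━━━━━━━━━━━━┛━━━━━┛              


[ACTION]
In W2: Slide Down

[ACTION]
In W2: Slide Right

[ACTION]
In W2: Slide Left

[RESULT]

───────────────────┨━━━━━━━━━━┓                    
──┬────┬────┬────┐ ┃          ┃━━━━━┓              
2 │  1 │ 15 │  3 │ ┃──────────┨     ┃              
──┼────┼────┼────┤ ┃          ┃─────┨              
6 │  4 │  7 │ 11 │ ┃·······   ┃     ┃              
──┼────┼────┼────┤ ┃·······   ┃     ┃              
0 │    │ 14 │ 12 │ ┃·······   ┃     ┃              
──┼────┼────┼────┤ ┃█······   ┃     ┃              
9 │ 13 │  5 │  8 │ ┃█·██···   ┃     ┃              
──┴────┴────┴────┘ ┃··█·██·   ┃     ┃              
━━━━━━━━━━━━━━━━━━━┛·█·███·   ┃     ┃              
    ┃····██████·█····█·····   ┃     ┃              
    ┃······██·····█··█·····   ┃     ┃              
    ┗━━━━━━━━━━━━━━━━━━━━━━━━━┛━━━━━┛              


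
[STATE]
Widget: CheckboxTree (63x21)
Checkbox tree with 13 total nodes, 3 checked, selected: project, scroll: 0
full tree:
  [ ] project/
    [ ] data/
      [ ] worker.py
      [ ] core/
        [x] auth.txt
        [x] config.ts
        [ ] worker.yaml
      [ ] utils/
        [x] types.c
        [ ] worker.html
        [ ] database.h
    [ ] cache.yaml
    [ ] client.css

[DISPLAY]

>[-] project/                                                  
   [-] data/                                                   
     [ ] worker.py                                             
     [-] core/                                                 
       [x] auth.txt                                            
       [x] config.ts                                           
       [ ] worker.yaml                                         
     [-] utils/                                                
       [x] types.c                                             
       [ ] worker.html                                         
       [ ] database.h                                          
   [ ] cache.yaml                                              
   [ ] client.css                                              
                                                               
                                                               
                                                               
                                                               
                                                               
                                                               
                                                               
                                                               


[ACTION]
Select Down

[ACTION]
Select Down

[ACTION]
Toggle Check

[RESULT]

 [-] project/                                                  
   [-] data/                                                   
>    [x] worker.py                                             
     [-] core/                                                 
       [x] auth.txt                                            
       [x] config.ts                                           
       [ ] worker.yaml                                         
     [-] utils/                                                
       [x] types.c                                             
       [ ] worker.html                                         
       [ ] database.h                                          
   [ ] cache.yaml                                              
   [ ] client.css                                              
                                                               
                                                               
                                                               
                                                               
                                                               
                                                               
                                                               
                                                               


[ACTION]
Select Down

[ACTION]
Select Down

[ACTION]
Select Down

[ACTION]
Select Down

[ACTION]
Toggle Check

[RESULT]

 [-] project/                                                  
   [-] data/                                                   
     [x] worker.py                                             
     [x] core/                                                 
       [x] auth.txt                                            
       [x] config.ts                                           
>      [x] worker.yaml                                         
     [-] utils/                                                
       [x] types.c                                             
       [ ] worker.html                                         
       [ ] database.h                                          
   [ ] cache.yaml                                              
   [ ] client.css                                              
                                                               
                                                               
                                                               
                                                               
                                                               
                                                               
                                                               
                                                               


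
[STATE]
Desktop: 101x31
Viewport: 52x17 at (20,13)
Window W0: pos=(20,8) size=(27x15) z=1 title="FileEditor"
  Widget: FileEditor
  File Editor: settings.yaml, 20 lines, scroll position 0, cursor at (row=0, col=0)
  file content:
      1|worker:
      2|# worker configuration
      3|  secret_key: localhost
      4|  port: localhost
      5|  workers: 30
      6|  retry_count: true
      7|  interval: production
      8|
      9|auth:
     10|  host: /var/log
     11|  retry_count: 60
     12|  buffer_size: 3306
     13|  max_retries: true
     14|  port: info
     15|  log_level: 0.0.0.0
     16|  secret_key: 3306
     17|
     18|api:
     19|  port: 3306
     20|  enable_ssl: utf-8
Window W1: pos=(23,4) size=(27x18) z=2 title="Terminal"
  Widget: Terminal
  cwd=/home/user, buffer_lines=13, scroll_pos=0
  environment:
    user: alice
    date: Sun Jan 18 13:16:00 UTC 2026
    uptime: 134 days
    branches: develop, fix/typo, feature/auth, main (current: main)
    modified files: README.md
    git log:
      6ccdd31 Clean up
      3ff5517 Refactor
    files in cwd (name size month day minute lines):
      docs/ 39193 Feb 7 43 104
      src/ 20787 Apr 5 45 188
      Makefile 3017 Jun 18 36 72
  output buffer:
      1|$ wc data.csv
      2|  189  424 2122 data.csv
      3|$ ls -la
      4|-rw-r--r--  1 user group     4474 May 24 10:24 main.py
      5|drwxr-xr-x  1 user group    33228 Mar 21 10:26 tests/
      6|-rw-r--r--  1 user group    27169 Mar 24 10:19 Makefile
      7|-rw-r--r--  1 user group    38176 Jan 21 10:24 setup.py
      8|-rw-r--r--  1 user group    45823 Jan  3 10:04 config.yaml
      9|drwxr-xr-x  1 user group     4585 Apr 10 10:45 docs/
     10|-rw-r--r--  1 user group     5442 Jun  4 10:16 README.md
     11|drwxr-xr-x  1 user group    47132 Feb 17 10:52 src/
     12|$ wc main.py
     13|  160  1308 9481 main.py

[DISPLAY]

┃  ┃-rw-r--r--  1 user group ┃                      
┃  ┃-rw-r--r--  1 user group ┃                      
┃  ┃drwxr-xr-x  1 user group ┃                      
┃  ┃-rw-r--r--  1 user group ┃                      
┃  ┃drwxr-xr-x  1 user group ┃                      
┃  ┃$ wc main.py             ┃                      
┃au┃  160  1308 9481 main.py ┃                      
┃  ┃$ █                      ┃                      
┃  ┗━━━━━━━━━━━━━━━━━━━━━━━━━┛                      
┗━━━━━━━━━━━━━━━━━━━━━━━━━┛                         
                                                    
                                                    
                                                    
                                                    
                                                    
                                                    
                                                    


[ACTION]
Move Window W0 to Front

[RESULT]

┃  secret_key: localhost ░┃p ┃                      
┃  port: localhost       ░┃p ┃                      
┃  workers: 30           ░┃p ┃                      
┃  retry_count: true     ░┃p ┃                      
┃  interval: production  ░┃p ┃                      
┃                        ░┃  ┃                      
┃auth:                   ░┃y ┃                      
┃  host: /var/log        ░┃  ┃                      
┃  retry_count: 60       ▼┃━━┛                      
┗━━━━━━━━━━━━━━━━━━━━━━━━━┛                         
                                                    
                                                    
                                                    
                                                    
                                                    
                                                    
                                                    


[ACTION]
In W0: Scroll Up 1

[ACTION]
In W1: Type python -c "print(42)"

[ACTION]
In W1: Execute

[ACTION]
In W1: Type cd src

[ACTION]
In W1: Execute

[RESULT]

┃  secret_key: localhost ░┃p ┃                      
┃  port: localhost       ░┃  ┃                      
┃  workers: 30           ░┃y ┃                      
┃  retry_count: true     ░┃  ┃                      
┃  interval: production  ░┃  ┃                      
┃                        ░┃  ┃                      
┃auth:                   ░┃  ┃                      
┃  host: /var/log        ░┃  ┃                      
┃  retry_count: 60       ▼┃━━┛                      
┗━━━━━━━━━━━━━━━━━━━━━━━━━┛                         
                                                    
                                                    
                                                    
                                                    
                                                    
                                                    
                                                    


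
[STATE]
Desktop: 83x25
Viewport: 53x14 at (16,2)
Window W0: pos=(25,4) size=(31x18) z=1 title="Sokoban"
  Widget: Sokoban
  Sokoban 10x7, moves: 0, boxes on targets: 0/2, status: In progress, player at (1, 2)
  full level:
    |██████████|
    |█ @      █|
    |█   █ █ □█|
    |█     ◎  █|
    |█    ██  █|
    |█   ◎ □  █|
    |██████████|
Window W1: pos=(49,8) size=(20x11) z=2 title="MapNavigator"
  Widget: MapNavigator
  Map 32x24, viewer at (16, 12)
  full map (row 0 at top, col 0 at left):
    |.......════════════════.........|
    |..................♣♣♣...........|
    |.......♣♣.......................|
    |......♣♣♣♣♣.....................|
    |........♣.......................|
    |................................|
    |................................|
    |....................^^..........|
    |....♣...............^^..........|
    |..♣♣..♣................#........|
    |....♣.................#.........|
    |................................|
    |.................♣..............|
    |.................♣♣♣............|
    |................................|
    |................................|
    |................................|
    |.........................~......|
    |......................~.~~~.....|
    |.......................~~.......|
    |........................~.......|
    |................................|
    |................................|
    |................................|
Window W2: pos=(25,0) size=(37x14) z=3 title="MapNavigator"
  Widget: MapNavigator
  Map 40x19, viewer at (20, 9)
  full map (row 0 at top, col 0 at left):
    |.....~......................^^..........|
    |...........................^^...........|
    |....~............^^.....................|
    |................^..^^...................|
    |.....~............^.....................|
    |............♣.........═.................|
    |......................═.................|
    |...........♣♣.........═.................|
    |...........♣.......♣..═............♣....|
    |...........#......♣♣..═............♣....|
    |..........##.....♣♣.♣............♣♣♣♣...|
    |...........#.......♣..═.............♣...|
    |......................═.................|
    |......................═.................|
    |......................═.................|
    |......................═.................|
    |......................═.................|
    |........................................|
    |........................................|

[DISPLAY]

         ┠───────────────────────────────────┨       
         ┃..~............^...................┃       
         ┃.........♣.........═...............┃       
         ┃...................═...............┃       
         ┃........♣♣.........═...............┃       
         ┃........♣.......♣..═............♣..┃       
         ┃........#......♣♣@.═............♣..┃━━━━━━┓
         ┃.......##.....♣♣.♣............♣♣♣♣.┃r     ┃
         ┃........#.......♣..═.............♣.┃──────┨
         ┃...................═...............┃....#.┃
         ┃...................═...............┃...#..┃
         ┗━━━━━━━━━━━━━━━━━━━━━━━━━━━━━━━━━━━┛......┃
         ┃Moves: 0  0/2          ┃.........@♣.......┃
         ┃                       ┃..........♣♣♣.....┃


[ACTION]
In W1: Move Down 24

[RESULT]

         ┠───────────────────────────────────┨       
         ┃..~............^...................┃       
         ┃.........♣.........═...............┃       
         ┃...................═...............┃       
         ┃........♣♣.........═...............┃       
         ┃........♣.......♣..═............♣..┃       
         ┃........#......♣♣@.═............♣..┃━━━━━━┓
         ┃.......##.....♣♣.♣............♣♣♣♣.┃r     ┃
         ┃........#.......♣..═.............♣.┃──────┨
         ┃...................═...............┃.....~┃
         ┃...................═...............┃......┃
         ┗━━━━━━━━━━━━━━━━━━━━━━━━━━━━━━━━━━━┛......┃
         ┃Moves: 0  0/2          ┃.........@........┃
         ┃                       ┃                  ┃


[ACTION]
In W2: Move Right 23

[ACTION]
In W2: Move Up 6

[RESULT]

         ┠───────────────────────────────────┨       
         ┃                                   ┃       
         ┃                                   ┃       
         ┃......^^..........                 ┃       
         ┃.....^^...........                 ┃       
         ┃..................                 ┃       
         ┃.................@                 ┃━━━━━━┓
         ┃..................                 ┃r     ┃
         ┃═.................                 ┃──────┨
         ┃═.................                 ┃.....~┃
         ┃═.................                 ┃......┃
         ┗━━━━━━━━━━━━━━━━━━━━━━━━━━━━━━━━━━━┛......┃
         ┃Moves: 0  0/2          ┃.........@........┃
         ┃                       ┃                  ┃


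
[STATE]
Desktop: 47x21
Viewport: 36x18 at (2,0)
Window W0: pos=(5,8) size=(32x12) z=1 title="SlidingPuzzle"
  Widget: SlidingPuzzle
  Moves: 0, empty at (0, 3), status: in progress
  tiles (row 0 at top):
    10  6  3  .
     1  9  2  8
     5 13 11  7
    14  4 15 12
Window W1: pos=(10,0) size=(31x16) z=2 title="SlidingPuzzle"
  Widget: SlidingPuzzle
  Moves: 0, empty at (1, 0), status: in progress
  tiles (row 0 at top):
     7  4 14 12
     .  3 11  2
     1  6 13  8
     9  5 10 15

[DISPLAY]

        ┏━━━━━━━━━━━━━━━━━━━━━━━━━━━
        ┃ SlidingPuzzle             
        ┠───────────────────────────
        ┃┌────┬────┬────┬────┐      
        ┃│  7 │  4 │ 14 │ 12 │      
        ┃├────┼────┼────┼────┤      
        ┃│    │  3 │ 11 │  2 │      
        ┃├────┼────┼────┼────┤      
   ┏━━━━┃│  1 │  6 │ 13 │  8 │      
   ┃ Sli┃├────┼────┼────┼────┤      
   ┠────┃│  9 │  5 │ 10 │ 15 │      
   ┃┌───┃└────┴────┴────┴────┘      
   ┃│ 10┃Moves: 0                   
   ┃├───┃                           
   ┃│  1┃                           
   ┃├───┗━━━━━━━━━━━━━━━━━━━━━━━━━━━
   ┃│  5 │ 13 │ 11 │  7 │         ┃ 
   ┃├────┼────┼────┼────┤         ┃ 


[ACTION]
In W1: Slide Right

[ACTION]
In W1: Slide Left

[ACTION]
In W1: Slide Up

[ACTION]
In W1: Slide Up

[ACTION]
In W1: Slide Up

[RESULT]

        ┏━━━━━━━━━━━━━━━━━━━━━━━━━━━
        ┃ SlidingPuzzle             
        ┠───────────────────────────
        ┃┌────┬────┬────┬────┐      
        ┃│  7 │  4 │ 14 │ 12 │      
        ┃├────┼────┼────┼────┤      
        ┃│  3 │  6 │ 11 │  2 │      
        ┃├────┼────┼────┼────┤      
   ┏━━━━┃│  1 │  5 │ 13 │  8 │      
   ┃ Sli┃├────┼────┼────┼────┤      
   ┠────┃│  9 │    │ 10 │ 15 │      
   ┃┌───┃└────┴────┴────┴────┘      
   ┃│ 10┃Moves: 3                   
   ┃├───┃                           
   ┃│  1┃                           
   ┃├───┗━━━━━━━━━━━━━━━━━━━━━━━━━━━
   ┃│  5 │ 13 │ 11 │  7 │         ┃ 
   ┃├────┼────┼────┼────┤         ┃ 


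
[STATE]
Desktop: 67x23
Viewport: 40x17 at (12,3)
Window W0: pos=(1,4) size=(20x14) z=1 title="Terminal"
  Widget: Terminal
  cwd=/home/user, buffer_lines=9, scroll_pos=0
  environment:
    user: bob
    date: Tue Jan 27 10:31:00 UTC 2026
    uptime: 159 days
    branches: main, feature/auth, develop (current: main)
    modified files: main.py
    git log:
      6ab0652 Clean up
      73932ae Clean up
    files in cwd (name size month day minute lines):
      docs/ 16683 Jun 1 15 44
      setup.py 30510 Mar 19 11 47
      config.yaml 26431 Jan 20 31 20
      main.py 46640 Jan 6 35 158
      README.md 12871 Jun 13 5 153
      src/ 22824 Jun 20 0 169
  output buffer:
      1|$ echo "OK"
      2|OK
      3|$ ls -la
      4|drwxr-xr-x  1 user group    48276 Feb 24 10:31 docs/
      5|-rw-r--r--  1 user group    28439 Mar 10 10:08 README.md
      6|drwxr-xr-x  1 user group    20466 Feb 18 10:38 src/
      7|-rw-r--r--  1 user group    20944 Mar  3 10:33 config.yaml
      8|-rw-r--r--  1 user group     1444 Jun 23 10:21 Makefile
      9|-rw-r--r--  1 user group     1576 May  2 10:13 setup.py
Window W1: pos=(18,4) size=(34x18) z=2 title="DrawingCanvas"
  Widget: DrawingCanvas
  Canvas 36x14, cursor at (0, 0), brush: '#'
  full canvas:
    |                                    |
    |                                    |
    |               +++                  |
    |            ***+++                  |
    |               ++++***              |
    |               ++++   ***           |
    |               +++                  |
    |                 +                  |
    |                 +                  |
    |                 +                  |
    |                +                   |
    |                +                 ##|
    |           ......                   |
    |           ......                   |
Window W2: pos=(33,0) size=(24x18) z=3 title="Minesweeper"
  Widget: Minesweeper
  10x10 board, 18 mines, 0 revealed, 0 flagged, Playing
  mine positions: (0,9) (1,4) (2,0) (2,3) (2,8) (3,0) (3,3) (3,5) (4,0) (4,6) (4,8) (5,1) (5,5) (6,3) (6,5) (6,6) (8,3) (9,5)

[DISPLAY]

                     ┃■■■■■■■■■■        
━━━━━━┏━━━━━━━━━━━━━━┃■■■■■■■■■■        
      ┃ DrawingCanvas┃■■■■■■■■■■        
──────┠──────────────┃■■■■■■■■■■        
"     ┃+             ┃■■■■■■■■■■        
      ┃              ┃■■■■■■■■■■        
      ┃              ┃■■■■■■■■■■        
  1 us┃            **┃■■■■■■■■■■        
  1 us┃              ┃■■■■■■■■■■        
  1 us┃              ┃■■■■■■■■■■        
  1 us┃              ┃                  
  1 us┃              ┃                  
  1 us┃              ┃                  
      ┃              ┃                  
━━━━━━┃              ┗━━━━━━━━━━━━━━━━━━
      ┃                +               ┃
      ┃           ......               ┃


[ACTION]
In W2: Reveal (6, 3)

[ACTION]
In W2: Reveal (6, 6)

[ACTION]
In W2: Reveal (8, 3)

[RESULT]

                     ┃■■■■■■■■■✹        
━━━━━━┏━━━━━━━━━━━━━━┃■■■■✹■■■■■        
      ┃ DrawingCanvas┃✹■■✹■■■■✹■        
──────┠──────────────┃✹■■✹■✹■■■■        
"     ┃+             ┃✹■■■■■✹■✹■        
      ┃              ┃■✹■■■✹■■■■        
      ┃              ┃■■■✹■✹✹■■■        
  1 us┃            **┃■■■■■■■■■■        
  1 us┃              ┃■■■✹■■■■■■        
  1 us┃              ┃■■■■■✹■■■■        
  1 us┃              ┃                  
  1 us┃              ┃                  
  1 us┃              ┃                  
      ┃              ┃                  
━━━━━━┃              ┗━━━━━━━━━━━━━━━━━━
      ┃                +               ┃
      ┃           ......               ┃


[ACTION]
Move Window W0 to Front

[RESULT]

                     ┃■■■■■■■■■✹        
━━━━━━━━┓━━━━━━━━━━━━┃■■■■✹■■■■■        
        ┃rawingCanvas┃✹■■✹■■■■✹■        
────────┨────────────┃✹■■✹■✹■■■■        
"       ┃            ┃✹■■■■■✹■✹■        
        ┃            ┃■✹■■■✹■■■■        
        ┃            ┃■■■✹■✹✹■■■        
  1 user┃          **┃■■■■■■■■■■        
  1 user┃            ┃■■■✹■■■■■■        
  1 user┃            ┃■■■■■✹■■■■        
  1 user┃            ┃                  
  1 user┃            ┃                  
  1 user┃            ┃                  
        ┃            ┃                  
━━━━━━━━┛            ┗━━━━━━━━━━━━━━━━━━
      ┃                +               ┃
      ┃           ......               ┃


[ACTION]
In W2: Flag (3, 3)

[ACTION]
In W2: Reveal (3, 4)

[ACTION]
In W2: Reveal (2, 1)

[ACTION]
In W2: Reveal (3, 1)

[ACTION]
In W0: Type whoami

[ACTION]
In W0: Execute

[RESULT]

                     ┃■■■■■■■■■✹        
━━━━━━━━┓━━━━━━━━━━━━┃■■■■✹■■■■■        
        ┃rawingCanvas┃✹■■✹■■■■✹■        
────────┨────────────┃✹■■✹■✹■■■■        
        ┃            ┃✹■■■■■✹■✹■        
  1 user┃            ┃■✹■■■✹■■■■        
  1 user┃            ┃■■■✹■✹✹■■■        
  1 user┃          **┃■■■■■■■■■■        
  1 user┃            ┃■■■✹■■■■■■        
  1 user┃            ┃■■■■■✹■■■■        
  1 user┃            ┃                  
        ┃            ┃                  
        ┃            ┃                  
        ┃            ┃                  
━━━━━━━━┛            ┗━━━━━━━━━━━━━━━━━━
      ┃                +               ┃
      ┃           ......               ┃


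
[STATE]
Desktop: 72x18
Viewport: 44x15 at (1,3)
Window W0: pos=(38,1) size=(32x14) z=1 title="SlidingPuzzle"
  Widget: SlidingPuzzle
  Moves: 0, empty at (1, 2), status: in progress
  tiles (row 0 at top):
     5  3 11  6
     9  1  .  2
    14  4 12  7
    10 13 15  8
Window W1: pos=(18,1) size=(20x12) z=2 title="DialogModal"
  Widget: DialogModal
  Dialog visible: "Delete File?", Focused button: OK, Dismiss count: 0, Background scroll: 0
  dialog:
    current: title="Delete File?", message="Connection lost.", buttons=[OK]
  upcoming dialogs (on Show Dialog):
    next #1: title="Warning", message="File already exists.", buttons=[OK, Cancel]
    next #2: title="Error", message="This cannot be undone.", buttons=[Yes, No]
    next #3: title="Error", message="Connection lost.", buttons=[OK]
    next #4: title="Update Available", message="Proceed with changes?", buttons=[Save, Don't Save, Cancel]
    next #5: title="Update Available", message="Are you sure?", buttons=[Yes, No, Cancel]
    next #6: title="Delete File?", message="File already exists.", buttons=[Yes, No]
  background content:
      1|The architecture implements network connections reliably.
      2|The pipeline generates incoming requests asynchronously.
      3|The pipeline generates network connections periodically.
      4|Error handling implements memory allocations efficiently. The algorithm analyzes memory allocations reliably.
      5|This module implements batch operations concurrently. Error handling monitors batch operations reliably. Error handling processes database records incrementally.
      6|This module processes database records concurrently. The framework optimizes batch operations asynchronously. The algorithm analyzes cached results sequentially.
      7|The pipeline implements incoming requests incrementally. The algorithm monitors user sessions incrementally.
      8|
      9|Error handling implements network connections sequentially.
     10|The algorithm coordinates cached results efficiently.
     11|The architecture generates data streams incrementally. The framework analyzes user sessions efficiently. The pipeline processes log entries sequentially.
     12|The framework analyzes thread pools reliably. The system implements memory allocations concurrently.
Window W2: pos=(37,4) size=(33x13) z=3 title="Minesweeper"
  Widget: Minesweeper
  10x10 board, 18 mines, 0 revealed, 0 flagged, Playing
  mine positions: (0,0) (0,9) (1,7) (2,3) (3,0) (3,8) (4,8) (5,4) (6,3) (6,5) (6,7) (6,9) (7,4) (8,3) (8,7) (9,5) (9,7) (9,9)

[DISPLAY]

                 ┠──────────────────┨┠──────
                 ┃The architecture i┏━━━━━━━
                 ┃Th┌────────────┐er┃ Minesw
                 ┃Th│Delete File?│er┠───────
                 ┃Er│Connection l│mp┃■■■■■■■
                 ┃Th│    [OK]    │em┃■■■■■■■
                 ┃Th└────────────┘es┃■■■■■■■
                 ┃The pipeline imple┃■■■■■■■
                 ┃                  ┃■■■■■■■
                 ┗━━━━━━━━━━━━━━━━━━┃■■■■■■■
                                    ┃■■■■■■■
                                    ┃■■■■■■■
                                    ┃■■■■■■■
                                    ┗━━━━━━━
                                            


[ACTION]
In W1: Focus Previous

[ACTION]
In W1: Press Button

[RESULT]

                 ┠──────────────────┨┠──────
                 ┃The architecture i┏━━━━━━━
                 ┃The pipeline gener┃ Minesw
                 ┃The pipeline gener┠───────
                 ┃Error handling imp┃■■■■■■■
                 ┃This module implem┃■■■■■■■
                 ┃This module proces┃■■■■■■■
                 ┃The pipeline imple┃■■■■■■■
                 ┃                  ┃■■■■■■■
                 ┗━━━━━━━━━━━━━━━━━━┃■■■■■■■
                                    ┃■■■■■■■
                                    ┃■■■■■■■
                                    ┃■■■■■■■
                                    ┗━━━━━━━
                                            


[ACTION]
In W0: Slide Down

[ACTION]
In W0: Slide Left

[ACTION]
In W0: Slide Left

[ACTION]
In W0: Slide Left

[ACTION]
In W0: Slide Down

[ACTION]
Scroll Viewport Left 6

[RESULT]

                  ┠──────────────────┨┠─────
                  ┃The architecture i┏━━━━━━
                  ┃The pipeline gener┃ Mines
                  ┃The pipeline gener┠──────
                  ┃Error handling imp┃■■■■■■
                  ┃This module implem┃■■■■■■
                  ┃This module proces┃■■■■■■
                  ┃The pipeline imple┃■■■■■■
                  ┃                  ┃■■■■■■
                  ┗━━━━━━━━━━━━━━━━━━┃■■■■■■
                                     ┃■■■■■■
                                     ┃■■■■■■
                                     ┃■■■■■■
                                     ┗━━━━━━
                                            
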